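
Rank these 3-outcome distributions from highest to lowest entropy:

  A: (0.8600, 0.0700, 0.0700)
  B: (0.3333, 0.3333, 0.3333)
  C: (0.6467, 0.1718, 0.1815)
B > C > A

Key insight: Entropy is maximized by uniform distributions and minimized by concentrated distributions.

- Uniform distributions have maximum entropy log₂(3) = 1.5850 bits
- The more "peaked" or concentrated a distribution, the lower its entropy

Entropies:
  H(A) = 0.7242 bits
  H(B) = 1.5850 bits
  H(C) = 1.2901 bits

Ranking: B > C > A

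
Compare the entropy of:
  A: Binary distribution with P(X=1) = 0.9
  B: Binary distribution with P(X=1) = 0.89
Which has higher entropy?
B

For binary distributions, entropy is maximized at p=0.5 and decreases as p moves toward 0 or 1.

H(A) = H(0.9) = 0.4690 bits
H(B) = H(0.89) = 0.4999 bits

Distribution B (p=0.89) is closer to uniform (p=0.5), so it has higher entropy.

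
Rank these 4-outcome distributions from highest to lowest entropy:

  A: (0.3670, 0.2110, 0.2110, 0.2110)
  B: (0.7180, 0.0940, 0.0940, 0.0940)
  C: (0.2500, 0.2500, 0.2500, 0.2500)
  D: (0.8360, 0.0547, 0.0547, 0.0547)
C > A > B > D

Key insight: Entropy is maximized by uniform distributions and minimized by concentrated distributions.

Entropies:
  H(A) = 1.9516 bits
  H(B) = 1.3051 bits
  H(C) = 2.0000 bits
  H(D) = 0.9037 bits

Ranking: C > A > B > D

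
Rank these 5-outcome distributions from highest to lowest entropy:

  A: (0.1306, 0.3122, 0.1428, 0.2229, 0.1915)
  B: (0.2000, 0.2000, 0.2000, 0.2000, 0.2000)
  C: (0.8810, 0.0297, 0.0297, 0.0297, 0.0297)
B > A > C

Key insight: Entropy is maximized by uniform distributions and minimized by concentrated distributions.

- Uniform distributions have maximum entropy log₂(5) = 2.3219 bits
- The more "peaked" or concentrated a distribution, the lower its entropy

Entropies:
  H(A) = 2.2482 bits
  H(B) = 2.3219 bits
  H(C) = 0.7645 bits

Ranking: B > A > C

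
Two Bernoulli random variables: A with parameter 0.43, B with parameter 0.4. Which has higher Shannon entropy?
A

For binary distributions, entropy is maximized at p=0.5 and decreases as p moves toward 0 or 1.

H(A) = H(0.43) = 0.9858 bits
H(B) = H(0.4) = 0.9710 bits

Distribution A (p=0.43) is closer to uniform (p=0.5), so it has higher entropy.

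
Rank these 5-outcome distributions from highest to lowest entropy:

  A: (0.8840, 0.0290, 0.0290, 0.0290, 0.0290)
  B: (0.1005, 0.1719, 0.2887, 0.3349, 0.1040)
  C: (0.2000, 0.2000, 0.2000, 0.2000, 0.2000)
C > B > A

Key insight: Entropy is maximized by uniform distributions and minimized by concentrated distributions.

- Uniform distributions have maximum entropy log₂(5) = 2.3219 bits
- The more "peaked" or concentrated a distribution, the lower its entropy

Entropies:
  H(A) = 0.7498 bits
  H(B) = 2.1554 bits
  H(C) = 2.3219 bits

Ranking: C > B > A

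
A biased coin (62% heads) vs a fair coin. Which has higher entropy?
Fair coin

The fair coin is uniform (p=0.5), maximizing binary entropy at 1 bit. The biased coin has H(0.62) ≈ 0.958 bits — its outcome is more predictable, so its entropy is lower.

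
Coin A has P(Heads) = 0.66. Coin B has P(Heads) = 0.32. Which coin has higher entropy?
A

For binary distributions, entropy is maximized at p=0.5 and decreases as p moves toward 0 or 1.

H(A) = H(0.66) = 0.9248 bits
H(B) = H(0.32) = 0.9044 bits

Distribution A (p=0.66) is closer to uniform (p=0.5), so it has higher entropy.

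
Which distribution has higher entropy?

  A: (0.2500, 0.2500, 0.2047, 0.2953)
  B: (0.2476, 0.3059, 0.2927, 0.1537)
A

Both distributions are close to uniform, making this a harder comparison.

H(A) = 1.9881 bits
H(B) = 1.9555 bits

The distribution closer to uniform has higher entropy.
Answer: A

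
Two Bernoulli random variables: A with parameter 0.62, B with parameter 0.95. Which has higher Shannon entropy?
A

For binary distributions, entropy is maximized at p=0.5 and decreases as p moves toward 0 or 1.

H(A) = H(0.62) = 0.9580 bits
H(B) = H(0.95) = 0.2864 bits

Distribution A (p=0.62) is closer to uniform (p=0.5), so it has higher entropy.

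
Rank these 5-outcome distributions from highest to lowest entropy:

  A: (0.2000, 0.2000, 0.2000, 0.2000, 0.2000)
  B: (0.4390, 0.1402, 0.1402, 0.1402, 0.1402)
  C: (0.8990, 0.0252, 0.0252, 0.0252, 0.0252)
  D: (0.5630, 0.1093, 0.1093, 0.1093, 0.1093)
A > B > D > C

Key insight: Entropy is maximized by uniform distributions and minimized by concentrated distributions.

Entropies:
  H(A) = 2.3219 bits
  H(B) = 2.1112 bits
  H(C) = 0.6742 bits
  H(D) = 1.8625 bits

Ranking: A > B > D > C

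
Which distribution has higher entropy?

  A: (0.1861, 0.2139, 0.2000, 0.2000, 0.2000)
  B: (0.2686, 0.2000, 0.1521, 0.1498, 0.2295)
A

Both distributions are close to uniform, making this a harder comparison.

H(A) = 2.3205 bits
H(B) = 2.2847 bits

The distribution closer to uniform has higher entropy.
Answer: A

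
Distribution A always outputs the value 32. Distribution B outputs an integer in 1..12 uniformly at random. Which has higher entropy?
B

A is deterministic, so H(A) = 0. B is uniform over 12 outcomes, so H(B) = log₂(12) = 3.585 bits. Any distribution with genuine randomness has higher entropy than a deterministic one.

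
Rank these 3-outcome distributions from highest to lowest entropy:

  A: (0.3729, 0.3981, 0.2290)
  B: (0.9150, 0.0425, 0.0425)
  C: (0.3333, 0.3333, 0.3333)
C > A > B

Key insight: Entropy is maximized by uniform distributions and minimized by concentrated distributions.

- Uniform distributions have maximum entropy log₂(3) = 1.5850 bits
- The more "peaked" or concentrated a distribution, the lower its entropy

Entropies:
  H(A) = 1.5467 bits
  H(B) = 0.5046 bits
  H(C) = 1.5850 bits

Ranking: C > A > B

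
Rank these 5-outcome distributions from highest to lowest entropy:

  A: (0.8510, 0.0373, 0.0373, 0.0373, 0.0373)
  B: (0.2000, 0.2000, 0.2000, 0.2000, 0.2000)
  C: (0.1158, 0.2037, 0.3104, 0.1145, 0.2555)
B > C > A

Key insight: Entropy is maximized by uniform distributions and minimized by concentrated distributions.

- Uniform distributions have maximum entropy log₂(5) = 2.3219 bits
- The more "peaked" or concentrated a distribution, the lower its entropy

Entropies:
  H(A) = 0.9053 bits
  H(B) = 2.3219 bits
  H(C) = 2.2128 bits

Ranking: B > C > A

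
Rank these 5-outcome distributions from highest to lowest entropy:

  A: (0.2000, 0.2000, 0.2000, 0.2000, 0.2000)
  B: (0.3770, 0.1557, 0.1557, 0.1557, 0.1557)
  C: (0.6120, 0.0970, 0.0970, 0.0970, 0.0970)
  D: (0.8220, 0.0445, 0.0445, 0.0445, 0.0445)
A > B > C > D

Key insight: Entropy is maximized by uniform distributions and minimized by concentrated distributions.

Entropies:
  H(A) = 2.3219 bits
  H(B) = 2.2019 bits
  H(C) = 1.7395 bits
  H(D) = 1.0317 bits

Ranking: A > B > C > D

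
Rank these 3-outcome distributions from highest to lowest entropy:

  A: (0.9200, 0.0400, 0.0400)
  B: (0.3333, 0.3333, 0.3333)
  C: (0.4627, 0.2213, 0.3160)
B > C > A

Key insight: Entropy is maximized by uniform distributions and minimized by concentrated distributions.

- Uniform distributions have maximum entropy log₂(3) = 1.5850 bits
- The more "peaked" or concentrated a distribution, the lower its entropy

Entropies:
  H(A) = 0.4822 bits
  H(B) = 1.5850 bits
  H(C) = 1.5212 bits

Ranking: B > C > A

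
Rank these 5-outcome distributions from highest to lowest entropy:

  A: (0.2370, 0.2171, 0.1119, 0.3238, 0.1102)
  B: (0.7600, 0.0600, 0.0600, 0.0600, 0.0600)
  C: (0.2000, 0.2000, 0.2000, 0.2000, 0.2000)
C > A > B

Key insight: Entropy is maximized by uniform distributions and minimized by concentrated distributions.

- Uniform distributions have maximum entropy log₂(5) = 2.3219 bits
- The more "peaked" or concentrated a distribution, the lower its entropy

Entropies:
  H(A) = 2.2016 bits
  H(B) = 1.2750 bits
  H(C) = 2.3219 bits

Ranking: C > A > B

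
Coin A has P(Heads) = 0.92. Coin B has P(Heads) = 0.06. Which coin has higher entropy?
A

For binary distributions, entropy is maximized at p=0.5 and decreases as p moves toward 0 or 1.

H(A) = H(0.92) = 0.4022 bits
H(B) = H(0.06) = 0.3274 bits

Distribution A (p=0.92) is closer to uniform (p=0.5), so it has higher entropy.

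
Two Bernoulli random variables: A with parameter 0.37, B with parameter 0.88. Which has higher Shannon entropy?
A

For binary distributions, entropy is maximized at p=0.5 and decreases as p moves toward 0 or 1.

H(A) = H(0.37) = 0.9507 bits
H(B) = H(0.88) = 0.5294 bits

Distribution A (p=0.37) is closer to uniform (p=0.5), so it has higher entropy.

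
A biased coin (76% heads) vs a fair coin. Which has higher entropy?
Fair coin

The fair coin is uniform (p=0.5), maximizing binary entropy at 1 bit. The biased coin has H(0.76) ≈ 0.795 bits — its outcome is more predictable, so its entropy is lower.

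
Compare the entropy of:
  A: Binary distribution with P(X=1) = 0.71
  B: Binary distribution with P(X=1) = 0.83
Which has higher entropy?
A

For binary distributions, entropy is maximized at p=0.5 and decreases as p moves toward 0 or 1.

H(A) = H(0.71) = 0.8687 bits
H(B) = H(0.83) = 0.6577 bits

Distribution A (p=0.71) is closer to uniform (p=0.5), so it has higher entropy.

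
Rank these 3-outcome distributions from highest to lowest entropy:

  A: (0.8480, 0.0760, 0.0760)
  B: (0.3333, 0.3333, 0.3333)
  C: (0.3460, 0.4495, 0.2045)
B > C > A

Key insight: Entropy is maximized by uniform distributions and minimized by concentrated distributions.

- Uniform distributions have maximum entropy log₂(3) = 1.5850 bits
- The more "peaked" or concentrated a distribution, the lower its entropy

Entropies:
  H(A) = 0.7668 bits
  H(B) = 1.5850 bits
  H(C) = 1.5166 bits

Ranking: B > C > A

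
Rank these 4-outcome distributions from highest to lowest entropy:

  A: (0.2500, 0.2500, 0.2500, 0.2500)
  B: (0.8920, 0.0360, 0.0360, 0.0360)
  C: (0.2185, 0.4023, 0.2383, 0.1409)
A > C > B

Key insight: Entropy is maximized by uniform distributions and minimized by concentrated distributions.

- Uniform distributions have maximum entropy log₂(4) = 2.0000 bits
- The more "peaked" or concentrated a distribution, the lower its entropy

Entropies:
  H(A) = 2.0000 bits
  H(B) = 0.6650 bits
  H(C) = 1.8994 bits

Ranking: A > C > B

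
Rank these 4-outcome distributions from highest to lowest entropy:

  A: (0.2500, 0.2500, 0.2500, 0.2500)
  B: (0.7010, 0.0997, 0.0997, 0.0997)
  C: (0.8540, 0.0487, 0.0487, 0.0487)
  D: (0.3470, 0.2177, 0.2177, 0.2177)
A > D > B > C

Key insight: Entropy is maximized by uniform distributions and minimized by concentrated distributions.

Entropies:
  H(A) = 2.0000 bits
  H(B) = 1.3540 bits
  H(C) = 0.8311 bits
  H(D) = 1.9663 bits

Ranking: A > D > B > C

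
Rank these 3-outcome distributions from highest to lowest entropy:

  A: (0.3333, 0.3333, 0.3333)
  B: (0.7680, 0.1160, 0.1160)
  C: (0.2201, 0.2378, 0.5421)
A > C > B

Key insight: Entropy is maximized by uniform distributions and minimized by concentrated distributions.

- Uniform distributions have maximum entropy log₂(3) = 1.5850 bits
- The more "peaked" or concentrated a distribution, the lower its entropy

Entropies:
  H(A) = 1.5850 bits
  H(B) = 1.0135 bits
  H(C) = 1.4523 bits

Ranking: A > C > B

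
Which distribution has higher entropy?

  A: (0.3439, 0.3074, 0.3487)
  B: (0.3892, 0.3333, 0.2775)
A

Both distributions are close to uniform, making this a harder comparison.

H(A) = 1.5827 bits
H(B) = 1.5714 bits

The distribution closer to uniform has higher entropy.
Answer: A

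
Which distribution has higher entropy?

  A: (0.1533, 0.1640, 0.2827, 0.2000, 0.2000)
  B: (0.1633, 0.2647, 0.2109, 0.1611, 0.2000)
B

Both distributions are close to uniform, making this a harder comparison.

H(A) = 2.2865 bits
H(B) = 2.2968 bits

The distribution closer to uniform has higher entropy.
Answer: B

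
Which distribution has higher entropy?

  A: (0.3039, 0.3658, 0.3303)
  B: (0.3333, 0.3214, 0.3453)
B

Both distributions are close to uniform, making this a harder comparison.

H(A) = 1.5808 bits
H(B) = 1.5843 bits

The distribution closer to uniform has higher entropy.
Answer: B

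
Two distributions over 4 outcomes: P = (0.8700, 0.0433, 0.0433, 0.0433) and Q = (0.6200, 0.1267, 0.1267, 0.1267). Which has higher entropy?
Q

P is highly concentrated on one outcome (87%), making it nearly deterministic. Q spreads its mass more evenly (max 62%). The more spread-out distribution has higher entropy: H(P) ≈ 0.763 bits, H(Q) ≈ 1.560 bits.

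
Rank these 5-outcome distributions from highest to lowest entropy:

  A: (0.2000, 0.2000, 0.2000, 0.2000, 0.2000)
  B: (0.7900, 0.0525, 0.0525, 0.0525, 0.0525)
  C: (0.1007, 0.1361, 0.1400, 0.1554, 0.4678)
A > C > B

Key insight: Entropy is maximized by uniform distributions and minimized by concentrated distributions.

- Uniform distributions have maximum entropy log₂(5) = 2.3219 bits
- The more "peaked" or concentrated a distribution, the lower its entropy

Entropies:
  H(A) = 2.3219 bits
  H(B) = 1.1615 bits
  H(C) = 2.0524 bits

Ranking: A > C > B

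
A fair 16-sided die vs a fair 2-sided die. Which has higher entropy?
16-sided die

Both are uniform distributions; for uniform over n outcomes, H = log₂(n). H(16-sided) = log₂(16) = 4.000 bits and H(2-sided) = log₂(2) = 1.000 bits. More outcomes in a uniform distribution means higher entropy.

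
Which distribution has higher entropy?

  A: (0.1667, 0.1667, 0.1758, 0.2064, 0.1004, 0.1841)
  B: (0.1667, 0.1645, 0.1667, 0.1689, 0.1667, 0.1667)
B

Both distributions are close to uniform, making this a harder comparison.

H(A) = 2.5548 bits
H(B) = 2.5849 bits

The distribution closer to uniform has higher entropy.
Answer: B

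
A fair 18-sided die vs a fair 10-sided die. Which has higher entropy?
18-sided die

Both are uniform distributions; for uniform over n outcomes, H = log₂(n). H(18-sided) = log₂(18) = 4.170 bits and H(10-sided) = log₂(10) = 3.322 bits. More outcomes in a uniform distribution means higher entropy.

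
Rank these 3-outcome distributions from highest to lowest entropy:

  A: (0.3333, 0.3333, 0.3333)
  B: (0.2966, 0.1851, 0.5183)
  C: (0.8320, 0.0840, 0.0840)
A > B > C

Key insight: Entropy is maximized by uniform distributions and minimized by concentrated distributions.

- Uniform distributions have maximum entropy log₂(3) = 1.5850 bits
- The more "peaked" or concentrated a distribution, the lower its entropy

Entropies:
  H(A) = 1.5850 bits
  H(B) = 1.4619 bits
  H(C) = 0.8211 bits

Ranking: A > B > C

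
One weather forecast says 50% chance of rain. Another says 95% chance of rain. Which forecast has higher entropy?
50% forecast

Treat each forecast as a Bernoulli distribution. Binary entropy is maximized at p=0.5 and falls off symmetrically toward 0 or 1. The 50% forecast is closer to 50%, so it is more uncertain. H(50%) ≈ 1.000 bits, H(95%) ≈ 0.286 bits.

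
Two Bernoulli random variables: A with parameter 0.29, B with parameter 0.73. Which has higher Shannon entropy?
A

For binary distributions, entropy is maximized at p=0.5 and decreases as p moves toward 0 or 1.

H(A) = H(0.29) = 0.8687 bits
H(B) = H(0.73) = 0.8415 bits

Distribution A (p=0.29) is closer to uniform (p=0.5), so it has higher entropy.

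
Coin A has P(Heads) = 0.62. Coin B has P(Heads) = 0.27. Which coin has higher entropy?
A

For binary distributions, entropy is maximized at p=0.5 and decreases as p moves toward 0 or 1.

H(A) = H(0.62) = 0.9580 bits
H(B) = H(0.27) = 0.8415 bits

Distribution A (p=0.62) is closer to uniform (p=0.5), so it has higher entropy.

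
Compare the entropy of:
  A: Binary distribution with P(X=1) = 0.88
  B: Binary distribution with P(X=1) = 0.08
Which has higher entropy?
A

For binary distributions, entropy is maximized at p=0.5 and decreases as p moves toward 0 or 1.

H(A) = H(0.88) = 0.5294 bits
H(B) = H(0.08) = 0.4022 bits

Distribution A (p=0.88) is closer to uniform (p=0.5), so it has higher entropy.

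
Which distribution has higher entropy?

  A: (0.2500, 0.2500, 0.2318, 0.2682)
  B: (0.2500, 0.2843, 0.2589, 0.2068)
A

Both distributions are close to uniform, making this a harder comparison.

H(A) = 1.9981 bits
H(B) = 1.9908 bits

The distribution closer to uniform has higher entropy.
Answer: A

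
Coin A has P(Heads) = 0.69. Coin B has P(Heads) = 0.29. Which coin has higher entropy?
A

For binary distributions, entropy is maximized at p=0.5 and decreases as p moves toward 0 or 1.

H(A) = H(0.69) = 0.8932 bits
H(B) = H(0.29) = 0.8687 bits

Distribution A (p=0.69) is closer to uniform (p=0.5), so it has higher entropy.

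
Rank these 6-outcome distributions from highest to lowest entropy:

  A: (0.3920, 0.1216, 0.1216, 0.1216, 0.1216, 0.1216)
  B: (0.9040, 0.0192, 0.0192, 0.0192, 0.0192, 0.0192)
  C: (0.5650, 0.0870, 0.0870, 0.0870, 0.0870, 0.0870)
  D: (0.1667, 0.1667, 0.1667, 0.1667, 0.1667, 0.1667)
D > A > C > B

Key insight: Entropy is maximized by uniform distributions and minimized by concentrated distributions.

Entropies:
  H(A) = 2.3778 bits
  H(B) = 0.6791 bits
  H(C) = 1.9978 bits
  H(D) = 2.5850 bits

Ranking: D > A > C > B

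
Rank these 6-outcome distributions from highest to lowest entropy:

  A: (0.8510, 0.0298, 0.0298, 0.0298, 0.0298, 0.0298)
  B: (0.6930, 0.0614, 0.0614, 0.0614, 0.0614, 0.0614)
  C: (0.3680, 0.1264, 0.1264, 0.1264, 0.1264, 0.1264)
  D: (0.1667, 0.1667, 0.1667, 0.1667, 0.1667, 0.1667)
D > C > B > A

Key insight: Entropy is maximized by uniform distributions and minimized by concentrated distributions.

Entropies:
  H(A) = 0.9533 bits
  H(B) = 1.6025 bits
  H(C) = 2.4166 bits
  H(D) = 2.5850 bits

Ranking: D > C > B > A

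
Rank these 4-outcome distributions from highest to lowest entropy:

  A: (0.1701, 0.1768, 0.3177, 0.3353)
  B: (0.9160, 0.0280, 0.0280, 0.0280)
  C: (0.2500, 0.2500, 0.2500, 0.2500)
C > A > B

Key insight: Entropy is maximized by uniform distributions and minimized by concentrated distributions.

- Uniform distributions have maximum entropy log₂(4) = 2.0000 bits
- The more "peaked" or concentrated a distribution, the lower its entropy

Entropies:
  H(A) = 1.9309 bits
  H(B) = 0.5493 bits
  H(C) = 2.0000 bits

Ranking: C > A > B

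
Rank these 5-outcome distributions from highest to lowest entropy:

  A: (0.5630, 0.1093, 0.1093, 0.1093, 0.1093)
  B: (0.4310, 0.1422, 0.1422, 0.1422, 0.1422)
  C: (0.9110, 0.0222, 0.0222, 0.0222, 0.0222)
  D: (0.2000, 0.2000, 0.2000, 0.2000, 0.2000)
D > B > A > C

Key insight: Entropy is maximized by uniform distributions and minimized by concentrated distributions.

Entropies:
  H(A) = 1.8625 bits
  H(B) = 2.1242 bits
  H(C) = 0.6111 bits
  H(D) = 2.3219 bits

Ranking: D > B > A > C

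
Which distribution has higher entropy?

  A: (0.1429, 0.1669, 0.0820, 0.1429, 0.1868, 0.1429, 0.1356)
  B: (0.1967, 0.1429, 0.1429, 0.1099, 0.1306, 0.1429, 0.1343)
B

Both distributions are close to uniform, making this a harder comparison.

H(A) = 2.7733 bits
H(B) = 2.7872 bits

The distribution closer to uniform has higher entropy.
Answer: B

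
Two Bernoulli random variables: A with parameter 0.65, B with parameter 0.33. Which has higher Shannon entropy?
A

For binary distributions, entropy is maximized at p=0.5 and decreases as p moves toward 0 or 1.

H(A) = H(0.65) = 0.9341 bits
H(B) = H(0.33) = 0.9149 bits

Distribution A (p=0.65) is closer to uniform (p=0.5), so it has higher entropy.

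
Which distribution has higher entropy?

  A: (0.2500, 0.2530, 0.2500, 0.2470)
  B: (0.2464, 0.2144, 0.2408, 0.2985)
A

Both distributions are close to uniform, making this a harder comparison.

H(A) = 1.9999 bits
H(B) = 1.9895 bits

The distribution closer to uniform has higher entropy.
Answer: A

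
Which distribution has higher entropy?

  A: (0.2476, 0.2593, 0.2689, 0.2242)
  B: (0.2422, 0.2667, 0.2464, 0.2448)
B

Both distributions are close to uniform, making this a harder comparison.

H(A) = 1.9967 bits
H(B) = 1.9989 bits

The distribution closer to uniform has higher entropy.
Answer: B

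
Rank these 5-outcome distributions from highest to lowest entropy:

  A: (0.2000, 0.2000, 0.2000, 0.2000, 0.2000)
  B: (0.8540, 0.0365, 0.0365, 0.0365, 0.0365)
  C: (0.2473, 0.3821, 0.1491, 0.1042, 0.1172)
A > C > B

Key insight: Entropy is maximized by uniform distributions and minimized by concentrated distributions.

- Uniform distributions have maximum entropy log₂(5) = 2.3219 bits
- The more "peaked" or concentrated a distribution, the lower its entropy

Entropies:
  H(A) = 2.3219 bits
  H(B) = 0.8917 bits
  H(C) = 2.1408 bits

Ranking: A > C > B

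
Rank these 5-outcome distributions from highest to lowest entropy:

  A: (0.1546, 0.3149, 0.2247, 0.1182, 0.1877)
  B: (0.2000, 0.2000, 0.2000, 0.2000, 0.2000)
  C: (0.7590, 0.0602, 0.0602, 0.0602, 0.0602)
B > A > C

Key insight: Entropy is maximized by uniform distributions and minimized by concentrated distributions.

- Uniform distributions have maximum entropy log₂(5) = 2.3219 bits
- The more "peaked" or concentrated a distribution, the lower its entropy

Entropies:
  H(A) = 2.2424 bits
  H(B) = 2.3219 bits
  H(C) = 1.2787 bits

Ranking: B > A > C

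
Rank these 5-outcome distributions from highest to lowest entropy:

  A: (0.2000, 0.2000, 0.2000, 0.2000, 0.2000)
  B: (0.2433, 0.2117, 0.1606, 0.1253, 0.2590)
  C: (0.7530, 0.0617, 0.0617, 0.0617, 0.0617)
A > B > C

Key insight: Entropy is maximized by uniform distributions and minimized by concentrated distributions.

- Uniform distributions have maximum entropy log₂(5) = 2.3219 bits
- The more "peaked" or concentrated a distribution, the lower its entropy

Entropies:
  H(A) = 2.3219 bits
  H(B) = 2.2744 bits
  H(C) = 1.3005 bits

Ranking: A > B > C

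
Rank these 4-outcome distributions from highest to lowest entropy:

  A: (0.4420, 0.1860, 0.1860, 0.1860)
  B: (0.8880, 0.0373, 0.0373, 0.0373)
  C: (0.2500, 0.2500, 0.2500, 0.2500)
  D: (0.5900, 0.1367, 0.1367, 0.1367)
C > A > D > B

Key insight: Entropy is maximized by uniform distributions and minimized by concentrated distributions.

Entropies:
  H(A) = 1.8747 bits
  H(B) = 0.6834 bits
  H(C) = 2.0000 bits
  H(D) = 1.6263 bits

Ranking: C > A > D > B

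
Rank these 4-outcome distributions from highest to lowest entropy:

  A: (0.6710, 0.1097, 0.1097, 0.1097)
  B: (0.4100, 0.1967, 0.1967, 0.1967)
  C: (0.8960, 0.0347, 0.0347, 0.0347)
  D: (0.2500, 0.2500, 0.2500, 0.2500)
D > B > A > C

Key insight: Entropy is maximized by uniform distributions and minimized by concentrated distributions.

Entropies:
  H(A) = 1.4354 bits
  H(B) = 1.9116 bits
  H(C) = 0.6464 bits
  H(D) = 2.0000 bits

Ranking: D > B > A > C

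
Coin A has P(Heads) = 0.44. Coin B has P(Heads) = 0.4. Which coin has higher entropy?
A

For binary distributions, entropy is maximized at p=0.5 and decreases as p moves toward 0 or 1.

H(A) = H(0.44) = 0.9896 bits
H(B) = H(0.4) = 0.9710 bits

Distribution A (p=0.44) is closer to uniform (p=0.5), so it has higher entropy.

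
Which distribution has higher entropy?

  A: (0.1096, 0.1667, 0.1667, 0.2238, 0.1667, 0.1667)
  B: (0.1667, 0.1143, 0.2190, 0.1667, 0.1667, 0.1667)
B

Both distributions are close to uniform, making this a harder comparison.

H(A) = 2.5561 bits
H(B) = 2.5608 bits

The distribution closer to uniform has higher entropy.
Answer: B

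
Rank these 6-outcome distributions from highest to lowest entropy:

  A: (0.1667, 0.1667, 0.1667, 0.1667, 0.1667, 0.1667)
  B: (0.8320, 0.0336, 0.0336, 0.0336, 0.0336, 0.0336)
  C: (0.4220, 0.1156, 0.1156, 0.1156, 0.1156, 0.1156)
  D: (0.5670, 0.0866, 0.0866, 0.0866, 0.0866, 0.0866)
A > C > D > B

Key insight: Entropy is maximized by uniform distributions and minimized by concentrated distributions.

Entropies:
  H(A) = 2.5850 bits
  H(B) = 1.0432 bits
  H(C) = 2.3244 bits
  H(D) = 1.9924 bits

Ranking: A > C > D > B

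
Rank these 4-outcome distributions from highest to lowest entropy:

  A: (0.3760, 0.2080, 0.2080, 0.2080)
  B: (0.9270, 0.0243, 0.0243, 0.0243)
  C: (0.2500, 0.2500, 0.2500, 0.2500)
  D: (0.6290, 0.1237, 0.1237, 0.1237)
C > A > D > B

Key insight: Entropy is maximized by uniform distributions and minimized by concentrated distributions.

Entropies:
  H(A) = 1.9442 bits
  H(B) = 0.4927 bits
  H(C) = 2.0000 bits
  H(D) = 1.5395 bits

Ranking: C > A > D > B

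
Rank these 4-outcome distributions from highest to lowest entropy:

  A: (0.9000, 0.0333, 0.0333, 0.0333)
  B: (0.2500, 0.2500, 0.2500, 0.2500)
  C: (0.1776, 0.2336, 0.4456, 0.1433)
B > C > A

Key insight: Entropy is maximized by uniform distributions and minimized by concentrated distributions.

- Uniform distributions have maximum entropy log₂(4) = 2.0000 bits
- The more "peaked" or concentrated a distribution, the lower its entropy

Entropies:
  H(A) = 0.6275 bits
  H(B) = 2.0000 bits
  H(C) = 1.8541 bits

Ranking: B > C > A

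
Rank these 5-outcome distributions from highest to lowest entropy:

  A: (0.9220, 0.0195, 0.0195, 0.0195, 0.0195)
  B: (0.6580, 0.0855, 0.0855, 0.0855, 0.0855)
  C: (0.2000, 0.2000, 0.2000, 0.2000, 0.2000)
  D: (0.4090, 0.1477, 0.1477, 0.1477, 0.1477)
C > D > B > A

Key insight: Entropy is maximized by uniform distributions and minimized by concentrated distributions.

Entropies:
  H(A) = 0.5511 bits
  H(B) = 1.6107 bits
  H(C) = 2.3219 bits
  H(D) = 2.1580 bits

Ranking: C > D > B > A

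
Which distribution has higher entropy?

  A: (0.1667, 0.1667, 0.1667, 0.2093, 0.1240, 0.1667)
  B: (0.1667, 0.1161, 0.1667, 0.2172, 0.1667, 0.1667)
A

Both distributions are close to uniform, making this a harder comparison.

H(A) = 2.5691 bits
H(B) = 2.5625 bits

The distribution closer to uniform has higher entropy.
Answer: A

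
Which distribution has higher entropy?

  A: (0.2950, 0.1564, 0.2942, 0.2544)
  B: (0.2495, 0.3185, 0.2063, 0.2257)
B

Both distributions are close to uniform, making this a harder comparison.

H(A) = 1.9599 bits
H(B) = 1.9799 bits

The distribution closer to uniform has higher entropy.
Answer: B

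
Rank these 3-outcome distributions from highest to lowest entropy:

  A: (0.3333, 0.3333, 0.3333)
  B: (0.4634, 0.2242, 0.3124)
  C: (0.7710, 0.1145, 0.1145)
A > B > C

Key insight: Entropy is maximized by uniform distributions and minimized by concentrated distributions.

- Uniform distributions have maximum entropy log₂(3) = 1.5850 bits
- The more "peaked" or concentrated a distribution, the lower its entropy

Entropies:
  H(A) = 1.5850 bits
  H(B) = 1.5222 bits
  H(C) = 1.0053 bits

Ranking: A > B > C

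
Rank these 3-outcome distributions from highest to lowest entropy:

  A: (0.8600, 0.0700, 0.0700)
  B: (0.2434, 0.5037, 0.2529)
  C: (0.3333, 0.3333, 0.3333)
C > B > A

Key insight: Entropy is maximized by uniform distributions and minimized by concentrated distributions.

- Uniform distributions have maximum entropy log₂(3) = 1.5850 bits
- The more "peaked" or concentrated a distribution, the lower its entropy

Entropies:
  H(A) = 0.7242 bits
  H(B) = 1.4961 bits
  H(C) = 1.5850 bits

Ranking: C > B > A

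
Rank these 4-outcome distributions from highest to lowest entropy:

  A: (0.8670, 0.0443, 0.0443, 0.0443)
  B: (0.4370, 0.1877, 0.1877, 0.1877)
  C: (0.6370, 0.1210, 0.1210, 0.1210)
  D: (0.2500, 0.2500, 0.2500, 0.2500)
D > B > C > A

Key insight: Entropy is maximized by uniform distributions and minimized by concentrated distributions.

Entropies:
  H(A) = 0.7764 bits
  H(B) = 1.8809 bits
  H(C) = 1.5205 bits
  H(D) = 2.0000 bits

Ranking: D > B > C > A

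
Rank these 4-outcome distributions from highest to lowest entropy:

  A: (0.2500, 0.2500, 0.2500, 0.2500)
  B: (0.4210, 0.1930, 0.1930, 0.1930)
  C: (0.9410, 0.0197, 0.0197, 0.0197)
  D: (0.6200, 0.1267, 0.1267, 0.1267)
A > B > D > C

Key insight: Entropy is maximized by uniform distributions and minimized by concentrated distributions.

Entropies:
  H(A) = 2.0000 bits
  H(B) = 1.8996 bits
  H(C) = 0.4170 bits
  H(D) = 1.5603 bits

Ranking: A > B > D > C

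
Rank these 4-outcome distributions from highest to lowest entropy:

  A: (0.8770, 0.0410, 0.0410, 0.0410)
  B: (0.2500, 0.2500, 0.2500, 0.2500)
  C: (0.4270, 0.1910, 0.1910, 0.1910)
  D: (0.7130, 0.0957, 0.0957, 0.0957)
B > C > D > A

Key insight: Entropy is maximized by uniform distributions and minimized by concentrated distributions.

Entropies:
  H(A) = 0.7329 bits
  H(B) = 2.0000 bits
  H(C) = 1.8928 bits
  H(D) = 1.3197 bits

Ranking: B > C > D > A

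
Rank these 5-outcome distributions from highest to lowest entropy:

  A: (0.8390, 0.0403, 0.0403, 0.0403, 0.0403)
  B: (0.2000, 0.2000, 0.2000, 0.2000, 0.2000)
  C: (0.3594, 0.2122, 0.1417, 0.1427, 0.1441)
B > C > A

Key insight: Entropy is maximized by uniform distributions and minimized by concentrated distributions.

- Uniform distributions have maximum entropy log₂(5) = 2.3219 bits
- The more "peaked" or concentrated a distribution, the lower its entropy

Entropies:
  H(A) = 0.9587 bits
  H(B) = 2.3219 bits
  H(C) = 2.2081 bits

Ranking: B > C > A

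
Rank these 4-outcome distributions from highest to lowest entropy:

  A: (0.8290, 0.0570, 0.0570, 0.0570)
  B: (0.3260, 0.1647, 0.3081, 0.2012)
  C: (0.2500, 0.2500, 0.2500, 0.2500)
C > B > A

Key insight: Entropy is maximized by uniform distributions and minimized by concentrated distributions.

- Uniform distributions have maximum entropy log₂(4) = 2.0000 bits
- The more "peaked" or concentrated a distribution, the lower its entropy

Entropies:
  H(A) = 0.9310 bits
  H(B) = 1.9445 bits
  H(C) = 2.0000 bits

Ranking: C > B > A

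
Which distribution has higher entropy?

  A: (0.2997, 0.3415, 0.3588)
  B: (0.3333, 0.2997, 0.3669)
A

Both distributions are close to uniform, making this a harder comparison.

H(A) = 1.5809 bits
H(B) = 1.5801 bits

The distribution closer to uniform has higher entropy.
Answer: A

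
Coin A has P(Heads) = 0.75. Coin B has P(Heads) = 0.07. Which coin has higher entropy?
A

For binary distributions, entropy is maximized at p=0.5 and decreases as p moves toward 0 or 1.

H(A) = H(0.75) = 0.8113 bits
H(B) = H(0.07) = 0.3659 bits

Distribution A (p=0.75) is closer to uniform (p=0.5), so it has higher entropy.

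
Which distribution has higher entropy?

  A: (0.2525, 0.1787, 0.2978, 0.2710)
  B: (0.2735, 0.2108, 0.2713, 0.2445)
B

Both distributions are close to uniform, making this a harder comparison.

H(A) = 1.9762 bits
H(B) = 1.9924 bits

The distribution closer to uniform has higher entropy.
Answer: B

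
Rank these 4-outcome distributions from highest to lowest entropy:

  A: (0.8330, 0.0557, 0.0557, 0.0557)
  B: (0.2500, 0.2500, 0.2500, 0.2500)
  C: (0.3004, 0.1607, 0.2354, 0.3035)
B > C > A

Key insight: Entropy is maximized by uniform distributions and minimized by concentrated distributions.

- Uniform distributions have maximum entropy log₂(4) = 2.0000 bits
- The more "peaked" or concentrated a distribution, the lower its entropy

Entropies:
  H(A) = 0.9155 bits
  H(B) = 2.0000 bits
  H(C) = 1.9584 bits

Ranking: B > C > A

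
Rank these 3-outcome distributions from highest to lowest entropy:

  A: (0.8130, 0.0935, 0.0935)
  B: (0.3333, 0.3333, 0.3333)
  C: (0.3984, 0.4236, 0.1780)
B > C > A

Key insight: Entropy is maximized by uniform distributions and minimized by concentrated distributions.

- Uniform distributions have maximum entropy log₂(3) = 1.5850 bits
- The more "peaked" or concentrated a distribution, the lower its entropy

Entropies:
  H(A) = 0.8822 bits
  H(B) = 1.5850 bits
  H(C) = 1.4971 bits

Ranking: B > C > A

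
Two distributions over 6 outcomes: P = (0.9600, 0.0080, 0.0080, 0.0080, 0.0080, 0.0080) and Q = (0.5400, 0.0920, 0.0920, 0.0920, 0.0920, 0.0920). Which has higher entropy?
Q

P is highly concentrated on one outcome (96%), making it nearly deterministic. Q spreads its mass more evenly (max 54%). The more spread-out distribution has higher entropy: H(P) ≈ 0.335 bits, H(Q) ≈ 2.063 bits.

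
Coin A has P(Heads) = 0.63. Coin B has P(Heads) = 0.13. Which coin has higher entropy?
A

For binary distributions, entropy is maximized at p=0.5 and decreases as p moves toward 0 or 1.

H(A) = H(0.63) = 0.9507 bits
H(B) = H(0.13) = 0.5574 bits

Distribution A (p=0.63) is closer to uniform (p=0.5), so it has higher entropy.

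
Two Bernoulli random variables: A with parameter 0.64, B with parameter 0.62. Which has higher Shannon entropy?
B

For binary distributions, entropy is maximized at p=0.5 and decreases as p moves toward 0 or 1.

H(A) = H(0.64) = 0.9427 bits
H(B) = H(0.62) = 0.9580 bits

Distribution B (p=0.62) is closer to uniform (p=0.5), so it has higher entropy.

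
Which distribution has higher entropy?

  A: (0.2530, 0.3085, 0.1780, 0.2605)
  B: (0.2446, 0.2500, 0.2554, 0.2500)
B

Both distributions are close to uniform, making this a harder comparison.

H(A) = 1.9738 bits
H(B) = 1.9998 bits

The distribution closer to uniform has higher entropy.
Answer: B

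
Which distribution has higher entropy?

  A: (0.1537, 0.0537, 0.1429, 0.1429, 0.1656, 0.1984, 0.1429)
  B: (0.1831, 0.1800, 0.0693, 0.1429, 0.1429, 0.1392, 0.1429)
B

Both distributions are close to uniform, making this a harder comparison.

H(A) = 2.7377 bits
H(B) = 2.7595 bits

The distribution closer to uniform has higher entropy.
Answer: B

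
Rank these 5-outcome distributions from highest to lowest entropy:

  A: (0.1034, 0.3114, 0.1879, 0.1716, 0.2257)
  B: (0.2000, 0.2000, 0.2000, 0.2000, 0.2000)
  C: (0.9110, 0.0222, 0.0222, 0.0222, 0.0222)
B > A > C

Key insight: Entropy is maximized by uniform distributions and minimized by concentrated distributions.

- Uniform distributions have maximum entropy log₂(5) = 2.3219 bits
- The more "peaked" or concentrated a distribution, the lower its entropy

Entropies:
  H(A) = 2.2369 bits
  H(B) = 2.3219 bits
  H(C) = 0.6111 bits

Ranking: B > A > C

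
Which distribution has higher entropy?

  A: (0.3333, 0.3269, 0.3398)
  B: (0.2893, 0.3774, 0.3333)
A

Both distributions are close to uniform, making this a harder comparison.

H(A) = 1.5848 bits
H(B) = 1.5765 bits

The distribution closer to uniform has higher entropy.
Answer: A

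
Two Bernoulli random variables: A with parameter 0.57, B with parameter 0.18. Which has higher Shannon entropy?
A

For binary distributions, entropy is maximized at p=0.5 and decreases as p moves toward 0 or 1.

H(A) = H(0.57) = 0.9858 bits
H(B) = H(0.18) = 0.6801 bits

Distribution A (p=0.57) is closer to uniform (p=0.5), so it has higher entropy.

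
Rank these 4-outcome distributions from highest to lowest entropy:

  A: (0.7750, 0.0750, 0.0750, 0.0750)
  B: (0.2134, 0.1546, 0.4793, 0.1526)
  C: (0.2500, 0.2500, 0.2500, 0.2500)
C > B > A

Key insight: Entropy is maximized by uniform distributions and minimized by concentrated distributions.

- Uniform distributions have maximum entropy log₂(4) = 2.0000 bits
- The more "peaked" or concentrated a distribution, the lower its entropy

Entropies:
  H(A) = 1.1258 bits
  H(B) = 1.8144 bits
  H(C) = 2.0000 bits

Ranking: C > B > A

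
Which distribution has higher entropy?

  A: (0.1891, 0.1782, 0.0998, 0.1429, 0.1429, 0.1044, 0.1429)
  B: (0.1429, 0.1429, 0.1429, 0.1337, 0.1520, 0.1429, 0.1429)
B

Both distributions are close to uniform, making this a harder comparison.

H(A) = 2.7730 bits
H(B) = 2.8065 bits

The distribution closer to uniform has higher entropy.
Answer: B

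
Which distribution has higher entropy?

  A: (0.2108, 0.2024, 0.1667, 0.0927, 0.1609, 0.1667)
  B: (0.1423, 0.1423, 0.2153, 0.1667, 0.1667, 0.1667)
B

Both distributions are close to uniform, making this a harder comparison.

H(A) = 2.5436 bits
H(B) = 2.5702 bits

The distribution closer to uniform has higher entropy.
Answer: B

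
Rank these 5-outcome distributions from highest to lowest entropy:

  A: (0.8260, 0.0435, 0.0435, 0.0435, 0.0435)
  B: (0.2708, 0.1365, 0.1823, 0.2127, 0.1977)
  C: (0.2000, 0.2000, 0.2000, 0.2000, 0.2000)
C > B > A

Key insight: Entropy is maximized by uniform distributions and minimized by concentrated distributions.

- Uniform distributions have maximum entropy log₂(5) = 2.3219 bits
- The more "peaked" or concentrated a distribution, the lower its entropy

Entropies:
  H(A) = 1.0148 bits
  H(B) = 2.2875 bits
  H(C) = 2.3219 bits

Ranking: C > B > A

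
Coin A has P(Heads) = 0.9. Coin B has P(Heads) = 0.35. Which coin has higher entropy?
B

For binary distributions, entropy is maximized at p=0.5 and decreases as p moves toward 0 or 1.

H(A) = H(0.9) = 0.4690 bits
H(B) = H(0.35) = 0.9341 bits

Distribution B (p=0.35) is closer to uniform (p=0.5), so it has higher entropy.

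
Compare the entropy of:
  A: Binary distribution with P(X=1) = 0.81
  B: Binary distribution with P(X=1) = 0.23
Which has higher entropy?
B

For binary distributions, entropy is maximized at p=0.5 and decreases as p moves toward 0 or 1.

H(A) = H(0.81) = 0.7015 bits
H(B) = H(0.23) = 0.7780 bits

Distribution B (p=0.23) is closer to uniform (p=0.5), so it has higher entropy.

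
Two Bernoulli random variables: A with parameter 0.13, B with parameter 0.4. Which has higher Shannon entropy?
B

For binary distributions, entropy is maximized at p=0.5 and decreases as p moves toward 0 or 1.

H(A) = H(0.13) = 0.5574 bits
H(B) = H(0.4) = 0.9710 bits

Distribution B (p=0.4) is closer to uniform (p=0.5), so it has higher entropy.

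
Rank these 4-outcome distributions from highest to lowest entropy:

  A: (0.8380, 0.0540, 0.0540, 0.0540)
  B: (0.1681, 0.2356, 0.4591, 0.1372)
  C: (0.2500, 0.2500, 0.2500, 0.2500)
C > B > A

Key insight: Entropy is maximized by uniform distributions and minimized by concentrated distributions.

- Uniform distributions have maximum entropy log₂(4) = 2.0000 bits
- The more "peaked" or concentrated a distribution, the lower its entropy

Entropies:
  H(A) = 0.8958 bits
  H(B) = 1.8326 bits
  H(C) = 2.0000 bits

Ranking: C > B > A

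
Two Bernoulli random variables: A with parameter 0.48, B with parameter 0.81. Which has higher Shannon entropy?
A

For binary distributions, entropy is maximized at p=0.5 and decreases as p moves toward 0 or 1.

H(A) = H(0.48) = 0.9988 bits
H(B) = H(0.81) = 0.7015 bits

Distribution A (p=0.48) is closer to uniform (p=0.5), so it has higher entropy.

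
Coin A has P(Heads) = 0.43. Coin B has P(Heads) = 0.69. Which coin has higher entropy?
A

For binary distributions, entropy is maximized at p=0.5 and decreases as p moves toward 0 or 1.

H(A) = H(0.43) = 0.9858 bits
H(B) = H(0.69) = 0.8932 bits

Distribution A (p=0.43) is closer to uniform (p=0.5), so it has higher entropy.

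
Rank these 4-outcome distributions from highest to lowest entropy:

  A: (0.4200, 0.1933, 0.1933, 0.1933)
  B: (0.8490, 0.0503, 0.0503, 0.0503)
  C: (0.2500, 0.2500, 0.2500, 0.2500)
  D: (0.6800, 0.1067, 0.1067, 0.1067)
C > A > D > B

Key insight: Entropy is maximized by uniform distributions and minimized by concentrated distributions.

Entropies:
  H(A) = 1.9007 bits
  H(B) = 0.8517 bits
  H(C) = 2.0000 bits
  H(D) = 1.4116 bits

Ranking: C > A > D > B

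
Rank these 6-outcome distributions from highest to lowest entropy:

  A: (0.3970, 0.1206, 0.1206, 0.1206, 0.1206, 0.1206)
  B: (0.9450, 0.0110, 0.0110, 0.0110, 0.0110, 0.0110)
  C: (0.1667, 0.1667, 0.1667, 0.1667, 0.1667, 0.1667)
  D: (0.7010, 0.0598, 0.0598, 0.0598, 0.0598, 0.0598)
C > A > D > B

Key insight: Entropy is maximized by uniform distributions and minimized by concentrated distributions.

Entropies:
  H(A) = 2.3693 bits
  H(B) = 0.4350 bits
  H(C) = 2.5850 bits
  H(D) = 1.5743 bits

Ranking: C > A > D > B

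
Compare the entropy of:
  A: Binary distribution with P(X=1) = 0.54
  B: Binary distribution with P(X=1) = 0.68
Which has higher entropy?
A

For binary distributions, entropy is maximized at p=0.5 and decreases as p moves toward 0 or 1.

H(A) = H(0.54) = 0.9954 bits
H(B) = H(0.68) = 0.9044 bits

Distribution A (p=0.54) is closer to uniform (p=0.5), so it has higher entropy.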